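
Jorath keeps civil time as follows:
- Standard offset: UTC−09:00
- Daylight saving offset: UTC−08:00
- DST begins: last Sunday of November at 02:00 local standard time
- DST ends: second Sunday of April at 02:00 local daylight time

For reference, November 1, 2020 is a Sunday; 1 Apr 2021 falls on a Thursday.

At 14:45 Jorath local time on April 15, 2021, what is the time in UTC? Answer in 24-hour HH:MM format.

1 November 2020 is a Sunday, so Sundays fall on 1, 8, 15, 22, 29; the last is November 29.
1 April 2021 is a Thursday, so the first Sunday is April 4 and the second is April 11.
April 15, 2021 does not fall between 29 November 2020 and 11 April 2021, so daylight saving is not in effect and Jorath is at UTC−09:00.
14:45 local + 9h = 23:45 UTC.

23:45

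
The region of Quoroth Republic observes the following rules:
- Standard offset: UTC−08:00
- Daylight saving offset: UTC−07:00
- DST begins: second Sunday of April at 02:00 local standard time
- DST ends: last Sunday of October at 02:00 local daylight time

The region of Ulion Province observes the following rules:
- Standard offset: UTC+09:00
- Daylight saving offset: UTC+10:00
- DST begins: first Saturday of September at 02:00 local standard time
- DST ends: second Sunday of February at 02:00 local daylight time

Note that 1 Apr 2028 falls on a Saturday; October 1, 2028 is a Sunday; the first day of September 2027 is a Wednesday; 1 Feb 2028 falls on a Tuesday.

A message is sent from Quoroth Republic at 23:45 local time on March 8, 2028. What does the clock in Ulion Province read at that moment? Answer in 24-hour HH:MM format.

16:45

1 April 2028 is a Saturday, so the first Sunday is April 2 and the second is April 9.
1 October 2028 is a Sunday, so Sundays fall on 1, 8, 15, 22, 29; the last is October 29.
March 8, 2028 does not fall between 9 April and 29 October, so daylight saving is not in effect and Quoroth Republic is at UTC−08:00.
23:45 Quoroth Republic + 8h = 07:45 UTC (rolling into the next day, 9 March 2028).
1 September 2027 is a Wednesday, so the first Saturday is September 4.
1 February 2028 is a Tuesday, so the first Sunday is February 6 and the second is February 13.
At the standard offset (UTC+09:00), 07:45 UTC + 9h = 16:45 Ulion Province standard time.
The standard-time date in Ulion Province, March 9, 2028, is outside the daylight-saving period (4 September 2027 – 13 February 2028), so Ulion Province is on standard time, UTC+09:00.
07:45 UTC + 9h = 16:45 Ulion Province.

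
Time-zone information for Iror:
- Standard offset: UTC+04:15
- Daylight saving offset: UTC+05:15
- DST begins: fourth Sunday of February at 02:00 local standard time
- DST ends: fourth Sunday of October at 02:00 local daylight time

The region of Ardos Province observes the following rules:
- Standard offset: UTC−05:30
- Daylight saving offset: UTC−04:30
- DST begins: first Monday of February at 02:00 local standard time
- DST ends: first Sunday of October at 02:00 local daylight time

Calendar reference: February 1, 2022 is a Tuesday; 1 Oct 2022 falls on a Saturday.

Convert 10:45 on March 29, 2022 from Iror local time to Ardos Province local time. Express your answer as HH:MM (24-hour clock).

1 February 2022 is a Tuesday, so the first Sunday is February 6 and the fourth is February 27.
1 October 2022 is a Saturday, so the first Sunday is October 2 and the fourth is October 23.
March 29, 2022 lies within the daylight-saving period (27 February – 23 October), so Iror is on daylight time, UTC+05:15.
10:45 Iror − 5h15m = 05:30 UTC.
1 February 2022 is a Tuesday, so the first Monday is February 7.
1 October 2022 is a Saturday, so the first Sunday is October 2.
At the standard offset (UTC−05:30), 05:30 UTC − 5h30m = 00:00 Ardos Province standard time.
Daylight saving runs 7 February – 2 October; the standard-time date in Ardos Province, March 29, 2022, is inside that window, so Ardos Province is at UTC−04:30.
05:30 UTC − 4h30m = 01:00 Ardos Province.

01:00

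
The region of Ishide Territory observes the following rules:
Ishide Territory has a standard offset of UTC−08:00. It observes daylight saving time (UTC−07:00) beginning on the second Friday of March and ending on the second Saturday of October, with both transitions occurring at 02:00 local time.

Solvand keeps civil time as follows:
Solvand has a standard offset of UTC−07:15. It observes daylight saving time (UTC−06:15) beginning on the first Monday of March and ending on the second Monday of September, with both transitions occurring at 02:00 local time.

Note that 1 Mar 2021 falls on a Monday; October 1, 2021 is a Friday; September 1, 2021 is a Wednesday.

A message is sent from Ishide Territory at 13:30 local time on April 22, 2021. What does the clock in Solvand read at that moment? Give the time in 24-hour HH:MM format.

14:15

1 March 2021 is a Monday, so the first Friday is March 5 and the second is March 12.
1 October 2021 is a Friday, so the first Saturday is October 2 and the second is October 9.
April 22, 2021 falls between 12 March and 9 October, so daylight saving is in effect and Ishide Territory is at UTC−07:00.
13:30 Ishide Territory + 7h = 20:30 UTC.
1 March 2021 is a Monday, so the first Monday is March 1.
1 September 2021 is a Wednesday, so the first Monday is September 6 and the second is September 13.
At the standard offset (UTC−07:15), 20:30 UTC − 7h15m = 13:15 Solvand standard time.
The standard-time date in Solvand, April 22, 2021, falls between 1 March and 13 September, so daylight saving is in effect and Solvand is at UTC−06:15.
20:30 UTC − 6h15m = 14:15 Solvand.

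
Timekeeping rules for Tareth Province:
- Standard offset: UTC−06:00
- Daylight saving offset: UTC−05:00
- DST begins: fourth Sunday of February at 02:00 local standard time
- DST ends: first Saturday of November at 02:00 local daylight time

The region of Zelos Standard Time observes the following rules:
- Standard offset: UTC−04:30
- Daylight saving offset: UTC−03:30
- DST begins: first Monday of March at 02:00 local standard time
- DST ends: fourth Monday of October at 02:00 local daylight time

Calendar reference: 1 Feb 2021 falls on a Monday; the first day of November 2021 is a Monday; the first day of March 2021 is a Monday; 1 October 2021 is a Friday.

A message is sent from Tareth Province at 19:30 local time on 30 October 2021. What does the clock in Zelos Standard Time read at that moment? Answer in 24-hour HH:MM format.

1 February 2021 is a Monday, so the first Sunday is February 7 and the fourth is February 28.
1 November 2021 is a Monday, so the first Saturday is November 6.
30 October 2021 lies within the daylight-saving period (28 February – 6 November), so Tareth Province is on daylight time, UTC−05:00.
19:30 Tareth Province + 5h = 00:30 UTC (rolling into the next day, 31 October 2021).
1 March 2021 is a Monday, so the first Monday is March 1.
1 October 2021 is a Friday, so the first Monday is October 4 and the fourth is October 25.
At the standard offset (UTC−04:30), 00:30 UTC − 4h30m = 20:00 Zelos Standard Time standard time (rolling into the previous day, 30 October 2021).
The standard-time date in Zelos Standard Time, 30 October 2021, does not fall between 1 March and 25 October, so daylight saving is not in effect and Zelos Standard Time is at UTC−04:30.
00:30 UTC − 4h30m = 20:00 Zelos Standard Time (rolling into the previous day, 30 October 2021).

20:00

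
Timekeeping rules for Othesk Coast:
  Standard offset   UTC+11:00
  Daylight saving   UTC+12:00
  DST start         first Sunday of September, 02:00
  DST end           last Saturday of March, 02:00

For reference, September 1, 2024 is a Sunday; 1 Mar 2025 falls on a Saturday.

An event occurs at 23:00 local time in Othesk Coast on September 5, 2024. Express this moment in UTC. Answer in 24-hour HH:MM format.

1 September 2024 is a Sunday, so the first Sunday is September 1.
1 March 2025 is a Saturday, so Saturdays fall on 1, 8, 15, 22, 29; the last is March 29.
Daylight saving runs 1 September 2024 – 29 March 2025; September 5, 2024 is inside that window, so Othesk Coast is at UTC+12:00.
23:00 local − 12h = 11:00 UTC.

11:00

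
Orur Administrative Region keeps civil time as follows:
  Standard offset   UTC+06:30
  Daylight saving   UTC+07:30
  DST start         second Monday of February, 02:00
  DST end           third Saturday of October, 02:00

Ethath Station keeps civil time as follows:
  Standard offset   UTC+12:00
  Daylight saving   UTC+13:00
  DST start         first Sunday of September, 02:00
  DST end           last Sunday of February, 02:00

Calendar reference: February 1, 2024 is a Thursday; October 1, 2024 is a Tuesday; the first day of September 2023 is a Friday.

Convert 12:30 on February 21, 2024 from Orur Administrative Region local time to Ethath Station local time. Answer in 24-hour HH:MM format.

18:00

1 February 2024 is a Thursday, so the first Monday is February 5 and the second is February 12.
1 October 2024 is a Tuesday, so the first Saturday is October 5 and the third is October 19.
February 21, 2024 falls between 12 February and 19 October, so daylight saving is in effect and Orur Administrative Region is at UTC+07:30.
12:30 Orur Administrative Region − 7h30m = 05:00 UTC.
1 September 2023 is a Friday, so the first Sunday is September 3.
1 February 2024 is a Thursday, so Sundays fall on 4, 11, 18, 25; the last is February 25.
At the standard offset (UTC+12:00), 05:00 UTC + 12h = 17:00 Ethath Station standard time.
The standard-time date in Ethath Station, February 21, 2024, lies within the daylight-saving period (3 September 2023 – 25 February 2024), so Ethath Station is on daylight time, UTC+13:00.
05:00 UTC + 13h = 18:00 Ethath Station.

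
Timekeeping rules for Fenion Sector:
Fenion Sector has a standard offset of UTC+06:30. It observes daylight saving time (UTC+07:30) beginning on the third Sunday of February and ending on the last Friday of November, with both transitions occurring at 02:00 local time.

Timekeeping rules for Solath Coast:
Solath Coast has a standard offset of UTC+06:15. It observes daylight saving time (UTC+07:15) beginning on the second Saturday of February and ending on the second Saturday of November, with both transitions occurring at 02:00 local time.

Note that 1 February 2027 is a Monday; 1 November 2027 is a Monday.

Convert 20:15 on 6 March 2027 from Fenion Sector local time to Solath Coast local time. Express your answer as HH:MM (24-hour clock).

1 February 2027 is a Monday, so the first Sunday is February 7 and the third is February 21.
1 November 2027 is a Monday, so Fridays fall on 5, 12, 19, 26; the last is November 26.
Daylight saving runs 21 February – 26 November; 6 March 2027 is inside that window, so Fenion Sector is at UTC+07:30.
20:15 Fenion Sector − 7h30m = 12:45 UTC.
1 February 2027 is a Monday, so the first Saturday is February 6 and the second is February 13.
1 November 2027 is a Monday, so the first Saturday is November 6 and the second is November 13.
At the standard offset (UTC+06:15), 12:45 UTC + 6h15m = 19:00 Solath Coast standard time.
Daylight saving runs 13 February – 13 November; the standard-time date in Solath Coast, 6 March 2027, is inside that window, so Solath Coast is at UTC+07:15.
12:45 UTC + 7h15m = 20:00 Solath Coast.

20:00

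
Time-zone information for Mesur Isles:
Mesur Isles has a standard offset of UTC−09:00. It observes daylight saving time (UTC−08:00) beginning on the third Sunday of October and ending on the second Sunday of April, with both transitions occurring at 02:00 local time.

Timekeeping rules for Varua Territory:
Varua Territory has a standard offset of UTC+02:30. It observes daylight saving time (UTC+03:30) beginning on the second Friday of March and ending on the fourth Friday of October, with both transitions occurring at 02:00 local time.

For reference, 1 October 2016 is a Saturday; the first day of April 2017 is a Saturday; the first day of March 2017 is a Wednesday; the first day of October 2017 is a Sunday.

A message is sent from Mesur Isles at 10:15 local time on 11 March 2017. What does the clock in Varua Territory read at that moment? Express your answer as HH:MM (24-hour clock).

21:45

1 October 2016 is a Saturday, so the first Sunday is October 2 and the third is October 16.
1 April 2017 is a Saturday, so the first Sunday is April 2 and the second is April 9.
11 March 2017 lies within the daylight-saving period (16 October 2016 – 9 April 2017), so Mesur Isles is on daylight time, UTC−08:00.
10:15 Mesur Isles + 8h = 18:15 UTC.
1 March 2017 is a Wednesday, so the first Friday is March 3 and the second is March 10.
1 October 2017 is a Sunday, so the first Friday is October 6 and the fourth is October 27.
At the standard offset (UTC+02:30), 18:15 UTC + 2h30m = 20:45 Varua Territory standard time.
Daylight saving runs 10 March – 27 October; the standard-time date in Varua Territory, 11 March 2017, is inside that window, so Varua Territory is at UTC+03:30.
18:15 UTC + 3h30m = 21:45 Varua Territory.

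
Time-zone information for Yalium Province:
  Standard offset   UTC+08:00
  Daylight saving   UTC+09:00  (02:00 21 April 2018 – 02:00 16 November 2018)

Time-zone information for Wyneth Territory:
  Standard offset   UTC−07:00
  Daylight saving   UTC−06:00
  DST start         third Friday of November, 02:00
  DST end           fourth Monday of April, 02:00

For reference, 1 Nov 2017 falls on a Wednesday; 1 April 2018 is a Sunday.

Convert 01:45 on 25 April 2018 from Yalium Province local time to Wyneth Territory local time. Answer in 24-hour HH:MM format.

09:45

Daylight saving runs 21 April – 16 November; 25 April 2018 is inside that window, so Yalium Province is at UTC+09:00.
01:45 Yalium Province − 9h = 16:45 UTC (rolling into the previous day, 24 April 2018).
1 November 2017 is a Wednesday, so the first Friday is November 3 and the third is November 17.
1 April 2018 is a Sunday, so the first Monday is April 2 and the fourth is April 23.
At the standard offset (UTC−07:00), 16:45 UTC − 7h = 09:45 Wyneth Territory standard time.
Daylight saving runs 17 November 2017 – 23 April 2018; the standard-time date in Wyneth Territory, 24 April 2018, is outside that window, so Wyneth Territory is on standard time at UTC−07:00.
16:45 UTC − 7h = 09:45 Wyneth Territory.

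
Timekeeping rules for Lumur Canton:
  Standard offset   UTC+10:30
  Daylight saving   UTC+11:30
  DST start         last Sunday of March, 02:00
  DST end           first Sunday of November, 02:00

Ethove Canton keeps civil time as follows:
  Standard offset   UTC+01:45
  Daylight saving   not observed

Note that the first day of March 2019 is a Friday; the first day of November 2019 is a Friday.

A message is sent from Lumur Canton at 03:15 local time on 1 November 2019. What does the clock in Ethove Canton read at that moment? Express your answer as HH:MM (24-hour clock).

1 March 2019 is a Friday, so Sundays fall on 3, 10, 17, 24, 31; the last is March 31.
1 November 2019 is a Friday, so the first Sunday is November 3.
1 November 2019 lies within the daylight-saving period (31 March – 3 November), so Lumur Canton is on daylight time, UTC+11:30.
03:15 Lumur Canton − 11h30m = 15:45 UTC (rolling into the previous day, 31 October 2019).
Ethove Canton has no daylight saving, so its offset is UTC+01:45 year-round.
15:45 UTC + 1h45m = 17:30 Ethove Canton.

17:30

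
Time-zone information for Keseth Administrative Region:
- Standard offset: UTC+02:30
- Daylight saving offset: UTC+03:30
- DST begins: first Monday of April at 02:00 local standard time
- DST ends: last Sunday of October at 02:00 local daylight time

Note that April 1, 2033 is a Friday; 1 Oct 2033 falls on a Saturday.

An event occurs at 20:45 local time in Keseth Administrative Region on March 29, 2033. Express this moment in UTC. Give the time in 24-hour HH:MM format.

1 April 2033 is a Friday, so the first Monday is April 4.
1 October 2033 is a Saturday, so Sundays fall on 2, 9, 16, 23, 30; the last is October 30.
March 29, 2033 does not fall between 4 April and 30 October, so daylight saving is not in effect and Keseth Administrative Region is at UTC+02:30.
20:45 local − 2h30m = 18:15 UTC.

18:15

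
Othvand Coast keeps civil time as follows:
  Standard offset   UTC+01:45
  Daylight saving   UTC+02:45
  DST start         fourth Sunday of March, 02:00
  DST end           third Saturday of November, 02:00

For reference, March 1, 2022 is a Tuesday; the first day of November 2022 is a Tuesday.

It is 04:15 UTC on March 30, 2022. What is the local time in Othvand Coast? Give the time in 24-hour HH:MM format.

07:00

1 March 2022 is a Tuesday, so the first Sunday is March 6 and the fourth is March 27.
1 November 2022 is a Tuesday, so the first Saturday is November 5 and the third is November 19.
At the standard offset (UTC+01:45), 04:15 UTC + 1h45m = 06:00 Othvand Coast standard time.
Daylight saving runs 27 March – 19 November; the standard-time date in Othvand Coast, March 30, 2022, is inside that window, so Othvand Coast is at UTC+02:45.
04:15 UTC + 2h45m = 07:00 local.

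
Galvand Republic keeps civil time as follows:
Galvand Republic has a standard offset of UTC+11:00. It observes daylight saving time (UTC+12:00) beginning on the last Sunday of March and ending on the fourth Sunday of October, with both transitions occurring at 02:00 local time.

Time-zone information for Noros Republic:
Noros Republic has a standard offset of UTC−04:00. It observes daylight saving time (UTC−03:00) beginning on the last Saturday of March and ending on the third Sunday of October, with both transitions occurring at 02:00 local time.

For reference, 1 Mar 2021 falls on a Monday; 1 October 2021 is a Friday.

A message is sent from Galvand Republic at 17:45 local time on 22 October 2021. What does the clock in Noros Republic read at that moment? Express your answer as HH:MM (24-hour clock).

1 March 2021 is a Monday, so Sundays fall on 7, 14, 21, 28; the last is March 28.
1 October 2021 is a Friday, so the first Sunday is October 3 and the fourth is October 24.
22 October 2021 lies within the daylight-saving period (28 March – 24 October), so Galvand Republic is on daylight time, UTC+12:00.
17:45 Galvand Republic − 12h = 05:45 UTC.
1 March 2021 is a Monday, so Saturdays fall on 6, 13, 20, 27; the last is March 27.
1 October 2021 is a Friday, so the first Sunday is October 3 and the third is October 17.
At the standard offset (UTC−04:00), 05:45 UTC − 4h = 01:45 Noros Republic standard time.
Daylight saving runs 27 March – 17 October; the standard-time date in Noros Republic, 22 October 2021, is outside that window, so Noros Republic is on standard time at UTC−04:00.
05:45 UTC − 4h = 01:45 Noros Republic.

01:45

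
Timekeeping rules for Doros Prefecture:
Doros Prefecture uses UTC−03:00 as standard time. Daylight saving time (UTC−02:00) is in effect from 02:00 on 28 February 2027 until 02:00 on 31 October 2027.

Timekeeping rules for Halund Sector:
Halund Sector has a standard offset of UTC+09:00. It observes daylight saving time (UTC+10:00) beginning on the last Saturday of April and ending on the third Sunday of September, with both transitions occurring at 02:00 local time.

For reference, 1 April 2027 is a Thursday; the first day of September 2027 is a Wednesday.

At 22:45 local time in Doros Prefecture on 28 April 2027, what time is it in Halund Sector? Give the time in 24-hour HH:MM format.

10:45

Daylight saving runs 28 February – 31 October; 28 April 2027 is inside that window, so Doros Prefecture is at UTC−02:00.
22:45 Doros Prefecture + 2h = 00:45 UTC (rolling into the next day, 29 April 2027).
1 April 2027 is a Thursday, so Saturdays fall on 3, 10, 17, 24; the last is April 24.
1 September 2027 is a Wednesday, so the first Sunday is September 5 and the third is September 19.
At the standard offset (UTC+09:00), 00:45 UTC + 9h = 09:45 Halund Sector standard time.
Daylight saving runs 24 April – 19 September; the standard-time date in Halund Sector, 29 April 2027, is inside that window, so Halund Sector is at UTC+10:00.
00:45 UTC + 10h = 10:45 Halund Sector.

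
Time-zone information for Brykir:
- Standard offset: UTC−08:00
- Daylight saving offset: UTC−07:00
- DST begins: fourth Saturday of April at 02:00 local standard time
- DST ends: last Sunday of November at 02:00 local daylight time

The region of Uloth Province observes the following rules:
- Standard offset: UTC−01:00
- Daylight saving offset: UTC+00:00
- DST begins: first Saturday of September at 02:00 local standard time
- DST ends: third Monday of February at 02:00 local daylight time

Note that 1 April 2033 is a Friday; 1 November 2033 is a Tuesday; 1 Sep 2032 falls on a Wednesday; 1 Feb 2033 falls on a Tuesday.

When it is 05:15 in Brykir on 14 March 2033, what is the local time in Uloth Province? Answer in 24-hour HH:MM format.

12:15

1 April 2033 is a Friday, so the first Saturday is April 2 and the fourth is April 23.
1 November 2033 is a Tuesday, so Sundays fall on 6, 13, 20, 27; the last is November 27.
14 March 2033 is outside the daylight-saving period (23 April – 27 November), so Brykir is on standard time, UTC−08:00.
05:15 Brykir + 8h = 13:15 UTC.
1 September 2032 is a Wednesday, so the first Saturday is September 4.
1 February 2033 is a Tuesday, so the first Monday is February 7 and the third is February 21.
At the standard offset (UTC−01:00), 13:15 UTC − 1h = 12:15 Uloth Province standard time.
The standard-time date in Uloth Province, 14 March 2033, does not fall between 4 September 2032 and 21 February 2033, so daylight saving is not in effect and Uloth Province is at UTC−01:00.
13:15 UTC − 1h = 12:15 Uloth Province.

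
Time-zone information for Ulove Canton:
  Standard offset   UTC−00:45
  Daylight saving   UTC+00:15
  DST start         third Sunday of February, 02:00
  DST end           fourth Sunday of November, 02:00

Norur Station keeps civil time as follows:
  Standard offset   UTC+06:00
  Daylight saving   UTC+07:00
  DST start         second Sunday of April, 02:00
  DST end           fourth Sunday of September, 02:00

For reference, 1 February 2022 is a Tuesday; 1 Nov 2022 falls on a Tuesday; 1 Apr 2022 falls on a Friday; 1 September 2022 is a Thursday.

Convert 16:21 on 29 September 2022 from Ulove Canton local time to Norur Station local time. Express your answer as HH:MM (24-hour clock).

22:06

1 February 2022 is a Tuesday, so the first Sunday is February 6 and the third is February 20.
1 November 2022 is a Tuesday, so the first Sunday is November 6 and the fourth is November 27.
29 September 2022 falls between 20 February and 27 November, so daylight saving is in effect and Ulove Canton is at UTC+00:15.
16:21 Ulove Canton − 0h15m = 16:06 UTC.
1 April 2022 is a Friday, so the first Sunday is April 3 and the second is April 10.
1 September 2022 is a Thursday, so the first Sunday is September 4 and the fourth is September 25.
At the standard offset (UTC+06:00), 16:06 UTC + 6h = 22:06 Norur Station standard time.
The standard-time date in Norur Station, 29 September 2022, is outside the daylight-saving period (10 April – 25 September), so Norur Station is on standard time, UTC+06:00.
16:06 UTC + 6h = 22:06 Norur Station.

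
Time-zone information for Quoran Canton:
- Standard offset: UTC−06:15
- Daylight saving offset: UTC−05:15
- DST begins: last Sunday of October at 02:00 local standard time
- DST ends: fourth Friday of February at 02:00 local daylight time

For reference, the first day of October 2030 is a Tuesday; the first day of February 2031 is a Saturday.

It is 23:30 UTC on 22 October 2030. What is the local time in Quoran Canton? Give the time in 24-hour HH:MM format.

1 October 2030 is a Tuesday, so Sundays fall on 6, 13, 20, 27; the last is October 27.
1 February 2031 is a Saturday, so the first Friday is February 7 and the fourth is February 28.
At the standard offset (UTC−06:15), 23:30 UTC − 6h15m = 17:15 Quoran Canton standard time.
Daylight saving runs 27 October 2030 – 28 February 2031; the standard-time date in Quoran Canton, 22 October 2030, is outside that window, so Quoran Canton is on standard time at UTC−06:15.
23:30 UTC − 6h15m = 17:15 local.

17:15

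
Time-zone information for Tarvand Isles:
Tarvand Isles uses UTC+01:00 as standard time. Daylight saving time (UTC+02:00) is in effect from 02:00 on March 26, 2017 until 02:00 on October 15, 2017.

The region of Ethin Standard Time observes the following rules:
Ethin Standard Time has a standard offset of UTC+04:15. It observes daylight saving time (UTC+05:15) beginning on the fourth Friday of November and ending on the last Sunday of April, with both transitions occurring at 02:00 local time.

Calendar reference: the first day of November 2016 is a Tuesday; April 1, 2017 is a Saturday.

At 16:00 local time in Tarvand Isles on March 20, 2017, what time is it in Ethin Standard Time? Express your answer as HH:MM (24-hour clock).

20:15

March 20, 2017 is outside the daylight-saving period (26 March – 15 October), so Tarvand Isles is on standard time, UTC+01:00.
16:00 Tarvand Isles − 1h = 15:00 UTC.
1 November 2016 is a Tuesday, so the first Friday is November 4 and the fourth is November 25.
1 April 2017 is a Saturday, so Sundays fall on 2, 9, 16, 23, 30; the last is April 30.
At the standard offset (UTC+04:15), 15:00 UTC + 4h15m = 19:15 Ethin Standard Time standard time.
Daylight saving runs 25 November 2016 – 30 April 2017; the standard-time date in Ethin Standard Time, March 20, 2017, is inside that window, so Ethin Standard Time is at UTC+05:15.
15:00 UTC + 5h15m = 20:15 Ethin Standard Time.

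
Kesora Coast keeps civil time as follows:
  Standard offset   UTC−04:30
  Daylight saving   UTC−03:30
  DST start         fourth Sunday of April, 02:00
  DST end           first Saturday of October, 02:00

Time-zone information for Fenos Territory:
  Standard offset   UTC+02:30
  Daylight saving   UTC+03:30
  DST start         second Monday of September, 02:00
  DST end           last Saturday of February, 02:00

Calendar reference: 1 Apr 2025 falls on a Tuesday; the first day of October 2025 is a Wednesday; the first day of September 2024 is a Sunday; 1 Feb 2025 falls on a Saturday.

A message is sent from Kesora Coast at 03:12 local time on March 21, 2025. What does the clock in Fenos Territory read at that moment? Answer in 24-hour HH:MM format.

10:12

1 April 2025 is a Tuesday, so the first Sunday is April 6 and the fourth is April 27.
1 October 2025 is a Wednesday, so the first Saturday is October 4.
March 21, 2025 does not fall between 27 April and 4 October, so daylight saving is not in effect and Kesora Coast is at UTC−04:30.
03:12 Kesora Coast + 4h30m = 07:42 UTC.
1 September 2024 is a Sunday, so the first Monday is September 2 and the second is September 9.
1 February 2025 is a Saturday, so Saturdays fall on 1, 8, 15, 22; the last is February 22.
At the standard offset (UTC+02:30), 07:42 UTC + 2h30m = 10:12 Fenos Territory standard time.
The standard-time date in Fenos Territory, March 21, 2025, does not fall between 9 September 2024 and 22 February 2025, so daylight saving is not in effect and Fenos Territory is at UTC+02:30.
07:42 UTC + 2h30m = 10:12 Fenos Territory.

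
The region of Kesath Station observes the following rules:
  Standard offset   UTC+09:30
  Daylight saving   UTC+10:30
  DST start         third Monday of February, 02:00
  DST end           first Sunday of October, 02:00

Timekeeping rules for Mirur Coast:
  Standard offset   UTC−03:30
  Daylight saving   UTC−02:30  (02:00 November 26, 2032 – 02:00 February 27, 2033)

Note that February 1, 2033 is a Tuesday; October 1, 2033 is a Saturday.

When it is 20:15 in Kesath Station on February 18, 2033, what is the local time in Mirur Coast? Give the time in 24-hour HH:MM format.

1 February 2033 is a Tuesday, so the first Monday is February 7 and the third is February 21.
1 October 2033 is a Saturday, so the first Sunday is October 2.
Daylight saving runs 21 February – 2 October; February 18, 2033 is outside that window, so Kesath Station is on standard time at UTC+09:30.
20:15 Kesath Station − 9h30m = 10:45 UTC.
At the standard offset (UTC−03:30), 10:45 UTC − 3h30m = 07:15 Mirur Coast standard time.
The standard-time date in Mirur Coast, February 18, 2033, falls between 26 November 2032 and 27 February 2033, so daylight saving is in effect and Mirur Coast is at UTC−02:30.
10:45 UTC − 2h30m = 08:15 Mirur Coast.

08:15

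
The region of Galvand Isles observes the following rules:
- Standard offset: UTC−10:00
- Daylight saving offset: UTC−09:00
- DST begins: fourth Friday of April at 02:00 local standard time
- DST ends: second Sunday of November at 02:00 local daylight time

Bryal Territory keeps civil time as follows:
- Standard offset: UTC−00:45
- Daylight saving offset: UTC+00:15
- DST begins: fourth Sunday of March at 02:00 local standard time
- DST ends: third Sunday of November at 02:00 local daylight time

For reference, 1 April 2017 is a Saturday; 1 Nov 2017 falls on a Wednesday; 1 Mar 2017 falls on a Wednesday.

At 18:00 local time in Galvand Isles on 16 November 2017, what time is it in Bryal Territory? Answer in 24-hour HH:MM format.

04:15

1 April 2017 is a Saturday, so the first Friday is April 7 and the fourth is April 28.
1 November 2017 is a Wednesday, so the first Sunday is November 5 and the second is November 12.
16 November 2017 is outside the daylight-saving period (28 April – 12 November), so Galvand Isles is on standard time, UTC−10:00.
18:00 Galvand Isles + 10h = 04:00 UTC (rolling into the next day, 17 November 2017).
1 March 2017 is a Wednesday, so the first Sunday is March 5 and the fourth is March 26.
1 November 2017 is a Wednesday, so the first Sunday is November 5 and the third is November 19.
At the standard offset (UTC−00:45), 04:00 UTC − 0h45m = 03:15 Bryal Territory standard time.
Daylight saving runs 26 March – 19 November; the standard-time date in Bryal Territory, 17 November 2017, is inside that window, so Bryal Territory is at UTC+00:15.
04:00 UTC + 0h15m = 04:15 Bryal Territory.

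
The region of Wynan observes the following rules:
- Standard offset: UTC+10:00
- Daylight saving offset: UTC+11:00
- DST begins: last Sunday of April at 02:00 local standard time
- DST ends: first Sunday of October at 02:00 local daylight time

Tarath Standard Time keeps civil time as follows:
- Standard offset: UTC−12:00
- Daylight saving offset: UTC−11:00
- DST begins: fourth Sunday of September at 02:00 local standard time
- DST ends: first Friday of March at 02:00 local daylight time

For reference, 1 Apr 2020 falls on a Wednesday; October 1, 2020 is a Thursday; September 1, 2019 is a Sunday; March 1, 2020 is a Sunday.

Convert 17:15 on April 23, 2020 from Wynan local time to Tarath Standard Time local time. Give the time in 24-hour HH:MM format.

19:15

1 April 2020 is a Wednesday, so Sundays fall on 5, 12, 19, 26; the last is April 26.
1 October 2020 is a Thursday, so the first Sunday is October 4.
Daylight saving runs 26 April – 4 October; April 23, 2020 is outside that window, so Wynan is on standard time at UTC+10:00.
17:15 Wynan − 10h = 07:15 UTC.
1 September 2019 is a Sunday, so the first Sunday is September 1 and the fourth is September 22.
1 March 2020 is a Sunday, so the first Friday is March 6.
At the standard offset (UTC−12:00), 07:15 UTC − 12h = 19:15 Tarath Standard Time standard time (rolling into the previous day, 22 April 2020).
The standard-time date in Tarath Standard Time, April 22, 2020, is outside the daylight-saving period (22 September 2019 – 6 March 2020), so Tarath Standard Time is on standard time, UTC−12:00.
07:15 UTC − 12h = 19:15 Tarath Standard Time (rolling into the previous day, 22 April 2020).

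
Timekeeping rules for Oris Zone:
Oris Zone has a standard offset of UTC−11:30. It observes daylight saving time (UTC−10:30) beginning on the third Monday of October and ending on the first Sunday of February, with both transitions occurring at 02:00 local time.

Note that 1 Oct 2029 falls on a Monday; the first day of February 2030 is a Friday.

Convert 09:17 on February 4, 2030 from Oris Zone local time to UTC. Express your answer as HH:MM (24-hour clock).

1 October 2029 is a Monday, so the first Monday is October 1 and the third is October 15.
1 February 2030 is a Friday, so the first Sunday is February 3.
February 4, 2030 does not fall between 15 October 2029 and 3 February 2030, so daylight saving is not in effect and Oris Zone is at UTC−11:30.
09:17 local + 11h30m = 20:47 UTC.

20:47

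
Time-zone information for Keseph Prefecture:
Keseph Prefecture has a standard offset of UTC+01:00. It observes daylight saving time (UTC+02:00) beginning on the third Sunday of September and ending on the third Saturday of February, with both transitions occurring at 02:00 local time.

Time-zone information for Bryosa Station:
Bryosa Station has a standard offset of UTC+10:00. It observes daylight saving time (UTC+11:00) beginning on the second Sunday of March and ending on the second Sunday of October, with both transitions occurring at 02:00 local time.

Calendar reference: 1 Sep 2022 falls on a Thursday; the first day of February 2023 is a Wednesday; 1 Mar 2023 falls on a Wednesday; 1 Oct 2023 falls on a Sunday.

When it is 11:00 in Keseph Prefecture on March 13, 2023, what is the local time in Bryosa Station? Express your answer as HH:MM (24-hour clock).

1 September 2022 is a Thursday, so the first Sunday is September 4 and the third is September 18.
1 February 2023 is a Wednesday, so the first Saturday is February 4 and the third is February 18.
March 13, 2023 does not fall between 18 September 2022 and 18 February 2023, so daylight saving is not in effect and Keseph Prefecture is at UTC+01:00.
11:00 Keseph Prefecture − 1h = 10:00 UTC.
1 March 2023 is a Wednesday, so the first Sunday is March 5 and the second is March 12.
1 October 2023 is a Sunday, so the first Sunday is October 1 and the second is October 8.
At the standard offset (UTC+10:00), 10:00 UTC + 10h = 20:00 Bryosa Station standard time.
Daylight saving runs 12 March – 8 October; the standard-time date in Bryosa Station, March 13, 2023, is inside that window, so Bryosa Station is at UTC+11:00.
10:00 UTC + 11h = 21:00 Bryosa Station.

21:00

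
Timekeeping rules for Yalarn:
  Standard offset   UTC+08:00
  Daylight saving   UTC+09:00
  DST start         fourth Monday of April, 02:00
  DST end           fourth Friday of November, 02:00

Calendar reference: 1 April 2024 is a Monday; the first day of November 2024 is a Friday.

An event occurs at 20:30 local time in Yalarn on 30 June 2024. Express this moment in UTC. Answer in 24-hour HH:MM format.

11:30

1 April 2024 is a Monday, so the first Monday is April 1 and the fourth is April 22.
1 November 2024 is a Friday, so the first Friday is November 1 and the fourth is November 22.
Daylight saving runs 22 April – 22 November; 30 June 2024 is inside that window, so Yalarn is at UTC+09:00.
20:30 local − 9h = 11:30 UTC.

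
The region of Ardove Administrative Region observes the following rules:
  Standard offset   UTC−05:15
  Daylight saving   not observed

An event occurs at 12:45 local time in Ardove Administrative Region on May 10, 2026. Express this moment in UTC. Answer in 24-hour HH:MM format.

Ardove Administrative Region has no daylight saving, so its offset is UTC−05:15 year-round.
12:45 local + 5h15m = 18:00 UTC.

18:00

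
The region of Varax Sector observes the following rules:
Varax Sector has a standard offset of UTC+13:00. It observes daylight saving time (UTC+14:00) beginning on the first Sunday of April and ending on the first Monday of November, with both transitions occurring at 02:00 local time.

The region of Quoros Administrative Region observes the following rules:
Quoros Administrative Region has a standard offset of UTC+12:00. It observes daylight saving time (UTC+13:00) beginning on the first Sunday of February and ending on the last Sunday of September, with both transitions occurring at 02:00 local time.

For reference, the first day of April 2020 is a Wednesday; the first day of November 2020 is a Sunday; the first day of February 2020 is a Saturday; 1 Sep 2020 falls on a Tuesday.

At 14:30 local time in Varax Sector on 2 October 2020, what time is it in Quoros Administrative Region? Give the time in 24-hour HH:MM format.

1 April 2020 is a Wednesday, so the first Sunday is April 5.
1 November 2020 is a Sunday, so the first Monday is November 2.
Daylight saving runs 5 April – 2 November; 2 October 2020 is inside that window, so Varax Sector is at UTC+14:00.
14:30 Varax Sector − 14h = 00:30 UTC.
1 February 2020 is a Saturday, so the first Sunday is February 2.
1 September 2020 is a Tuesday, so Sundays fall on 6, 13, 20, 27; the last is September 27.
At the standard offset (UTC+12:00), 00:30 UTC + 12h = 12:30 Quoros Administrative Region standard time.
Daylight saving runs 2 February – 27 September; the standard-time date in Quoros Administrative Region, 2 October 2020, is outside that window, so Quoros Administrative Region is on standard time at UTC+12:00.
00:30 UTC + 12h = 12:30 Quoros Administrative Region.

12:30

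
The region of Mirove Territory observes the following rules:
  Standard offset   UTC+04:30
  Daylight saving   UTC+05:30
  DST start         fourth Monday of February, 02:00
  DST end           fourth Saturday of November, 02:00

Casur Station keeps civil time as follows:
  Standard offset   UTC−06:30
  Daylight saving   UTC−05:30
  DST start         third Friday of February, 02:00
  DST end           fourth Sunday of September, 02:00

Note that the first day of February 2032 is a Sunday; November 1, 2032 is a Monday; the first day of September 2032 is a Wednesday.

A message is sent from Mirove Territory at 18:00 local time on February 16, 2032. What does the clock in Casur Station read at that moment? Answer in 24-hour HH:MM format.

1 February 2032 is a Sunday, so the first Monday is February 2 and the fourth is February 23.
1 November 2032 is a Monday, so the first Saturday is November 6 and the fourth is November 27.
February 16, 2032 is outside the daylight-saving period (23 February – 27 November), so Mirove Territory is on standard time, UTC+04:30.
18:00 Mirove Territory − 4h30m = 13:30 UTC.
1 February 2032 is a Sunday, so the first Friday is February 6 and the third is February 20.
1 September 2032 is a Wednesday, so the first Sunday is September 5 and the fourth is September 26.
At the standard offset (UTC−06:30), 13:30 UTC − 6h30m = 07:00 Casur Station standard time.
Daylight saving runs 20 February – 26 September; the standard-time date in Casur Station, February 16, 2032, is outside that window, so Casur Station is on standard time at UTC−06:30.
13:30 UTC − 6h30m = 07:00 Casur Station.

07:00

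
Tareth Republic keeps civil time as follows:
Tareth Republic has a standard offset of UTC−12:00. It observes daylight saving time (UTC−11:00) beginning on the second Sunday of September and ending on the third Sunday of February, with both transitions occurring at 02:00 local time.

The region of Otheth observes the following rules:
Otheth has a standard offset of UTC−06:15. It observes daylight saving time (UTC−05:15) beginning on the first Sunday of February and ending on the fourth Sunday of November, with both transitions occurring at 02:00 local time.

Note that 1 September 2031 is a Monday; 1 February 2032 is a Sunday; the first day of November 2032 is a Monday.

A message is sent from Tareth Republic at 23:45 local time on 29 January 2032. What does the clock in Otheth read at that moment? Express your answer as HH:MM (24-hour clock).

04:30

1 September 2031 is a Monday, so the first Sunday is September 7 and the second is September 14.
1 February 2032 is a Sunday, so the first Sunday is February 1 and the third is February 15.
29 January 2032 lies within the daylight-saving period (14 September 2031 – 15 February 2032), so Tareth Republic is on daylight time, UTC−11:00.
23:45 Tareth Republic + 11h = 10:45 UTC (rolling into the next day, 30 January 2032).
1 February 2032 is a Sunday, so the first Sunday is February 1.
1 November 2032 is a Monday, so the first Sunday is November 7 and the fourth is November 28.
At the standard offset (UTC−06:15), 10:45 UTC − 6h15m = 04:30 Otheth standard time.
The standard-time date in Otheth, 30 January 2032, does not fall between 1 February and 28 November, so daylight saving is not in effect and Otheth is at UTC−06:15.
10:45 UTC − 6h15m = 04:30 Otheth.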